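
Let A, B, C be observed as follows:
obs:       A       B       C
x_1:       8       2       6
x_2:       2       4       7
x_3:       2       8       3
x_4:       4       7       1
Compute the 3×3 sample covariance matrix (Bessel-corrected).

Step 1 — column means:
  mean(A) = (8 + 2 + 2 + 4) / 4 = 16/4 = 4
  mean(B) = (2 + 4 + 8 + 7) / 4 = 21/4 = 5.25
  mean(C) = (6 + 7 + 3 + 1) / 4 = 17/4 = 4.25

Step 2 — sample covariance S[i,j] = (1/(n-1)) · Σ_k (x_{k,i} - mean_i) · (x_{k,j} - mean_j), with n-1 = 3.
  S[A,A] = ((4)·(4) + (-2)·(-2) + (-2)·(-2) + (0)·(0)) / 3 = 24/3 = 8
  S[A,B] = ((4)·(-3.25) + (-2)·(-1.25) + (-2)·(2.75) + (0)·(1.75)) / 3 = -16/3 = -5.3333
  S[A,C] = ((4)·(1.75) + (-2)·(2.75) + (-2)·(-1.25) + (0)·(-3.25)) / 3 = 4/3 = 1.3333
  S[B,B] = ((-3.25)·(-3.25) + (-1.25)·(-1.25) + (2.75)·(2.75) + (1.75)·(1.75)) / 3 = 22.75/3 = 7.5833
  S[B,C] = ((-3.25)·(1.75) + (-1.25)·(2.75) + (2.75)·(-1.25) + (1.75)·(-3.25)) / 3 = -18.25/3 = -6.0833
  S[C,C] = ((1.75)·(1.75) + (2.75)·(2.75) + (-1.25)·(-1.25) + (-3.25)·(-3.25)) / 3 = 22.75/3 = 7.5833

S is symmetric (S[j,i] = S[i,j]). Assembling:

S = [[8, -5.3333, 1.3333],
 [-5.3333, 7.5833, -6.0833],
 [1.3333, -6.0833, 7.5833]]


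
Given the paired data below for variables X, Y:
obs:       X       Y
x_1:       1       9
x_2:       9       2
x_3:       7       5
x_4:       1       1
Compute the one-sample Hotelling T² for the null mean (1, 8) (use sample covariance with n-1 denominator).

Step 1 — sample mean vector:
  mean(X) = (1 + 9 + 7 + 1) / 4 = 18/4 = 4.5
  mean(Y) = (9 + 2 + 5 + 1) / 4 = 17/4 = 4.25
  x̄ = (4.5, 4.25),  deviation x̄ - mu_0 = (4.5, 4.25) - (1, 8) = (3.5, -3.75).

Step 2 — sample covariance matrix, S[i,j] = (1/(n-1)) · Σ_k (x_{k,i} - mean_i) · (x_{k,j} - mean_j), divisor n-1 = 3:
  S[X,X] = ((-3.5)·(-3.5) + (4.5)·(4.5) + (2.5)·(2.5) + (-3.5)·(-3.5)) / 3 = 51/3 = 17
  S[X,Y] = ((-3.5)·(4.75) + (4.5)·(-2.25) + (2.5)·(0.75) + (-3.5)·(-3.25)) / 3 = -13.5/3 = -4.5
  S[Y,Y] = ((4.75)·(4.75) + (-2.25)·(-2.25) + (0.75)·(0.75) + (-3.25)·(-3.25)) / 3 = 38.75/3 = 12.9167
  S = [[17, -4.5],
 [-4.5, 12.9167]].

Step 3 — invert S. det(S) = 17·12.9167 - (-4.5)² = 199.3333.
  S^{-1} = (1/det) · [[d, -b], [-b, a]] = [[0.0648, 0.0226],
 [0.0226, 0.0853]].

Step 4 — quadratic form (x̄ - mu_0)^T · S^{-1} · (x̄ - mu_0):
  S^{-1} · (x̄ - mu_0) = (0.1421, -0.2408),
  (x̄ - mu_0)^T · [...] = (3.5)·(0.1421) + (-3.75)·(-0.2408) = 1.4005.

Step 5 — scale by n: T² = 4 · 1.4005 = 5.602.

T² ≈ 5.602


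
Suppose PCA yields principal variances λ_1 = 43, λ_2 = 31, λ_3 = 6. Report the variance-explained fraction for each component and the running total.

Step 1 — total variance = trace(Sigma) = Σ λ_i = 43 + 31 + 6 = 80.

Step 2 — fraction explained by component i = λ_i / Σ λ:
  PC1: 43/80 = 0.5375
  PC2: 31/80 = 0.3875
  PC3: 6/80 = 0.075

Step 3 — cumulative fraction after k components = (λ_1 + ... + λ_k) / Σ λ:
  k = 1: 43/80 = 0.5375
  k = 2: (43 + 31)/80 = 74/80 = 0.925
  k = 3: (43 + 31 + 6)/80 = 80/80 = 1

Summary (fraction, with percent):

explained: PC1 0.5375 (53.75%), PC2 0.3875 (38.75%), PC3 0.075 (7.5%);  cumulative: 0.5375, 0.925, 1


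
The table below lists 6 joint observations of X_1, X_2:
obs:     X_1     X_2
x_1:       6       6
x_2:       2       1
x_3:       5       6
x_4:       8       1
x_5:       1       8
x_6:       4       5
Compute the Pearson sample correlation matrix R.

Step 1 — column means:
  mean(X_1) = (6 + 2 + 5 + 8 + 1 + 4) / 6 = 26/6 = 4.3333
  mean(X_2) = (6 + 1 + 6 + 1 + 8 + 5) / 6 = 27/6 = 4.5

Step 2 — sample variances and covariances s[i,j] = (1/(n-1)) · Σ_k (x_{k,i} - mean_i) · (x_{k,j} - mean_j), with n-1 = 5:
  s[X_1,X_1] = ((1.6667)·(1.6667) + (-2.3333)·(-2.3333) + (0.6667)·(0.6667) + (3.6667)·(3.6667) + (-3.3333)·(-3.3333) + (-0.3333)·(-0.3333)) / 5 = 33.3333/5 = 6.6667
  s[X_1,X_2] = ((1.6667)·(1.5) + (-2.3333)·(-3.5) + (0.6667)·(1.5) + (3.6667)·(-3.5) + (-3.3333)·(3.5) + (-0.3333)·(0.5)) / 5 = -13/5 = -2.6
  s[X_2,X_2] = ((1.5)·(1.5) + (-3.5)·(-3.5) + (1.5)·(1.5) + (-3.5)·(-3.5) + (3.5)·(3.5) + (0.5)·(0.5)) / 5 = 41.5/5 = 8.3
  Sample standard deviations s_i = √(s[i,i]):
  s(X_1) = √(6.6667) = 2.582
  s(X_2) = √(8.3) = 2.881

Step 3 — r_{ij} = s_{ij} / (s_i · s_j):
  r[X_1,X_1] = 1 (diagonal).
  r[X_1,X_2] = -2.6 / (2.582 · 2.881) = -2.6 / 7.4386 = -0.3495
  r[X_2,X_2] = 1 (diagonal).

R is symmetric with unit diagonal. Assembling:

R = [[1, -0.3495],
 [-0.3495, 1]]


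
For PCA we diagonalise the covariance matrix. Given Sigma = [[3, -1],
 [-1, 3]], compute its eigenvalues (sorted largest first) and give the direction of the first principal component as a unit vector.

Step 1 — characteristic polynomial of 2×2 Sigma:
  det(Sigma - λI) = λ² - trace · λ + det = 0.
  trace = 3 + 3 = 6, det = 3·3 - (-1)² = 8.
Step 2 — discriminant:
  Δ = trace² - 4·det = 36 - 32 = 4.
Step 3 — eigenvalues:
  λ = (trace ± √Δ)/2 = (6 ± 2)/2,
  λ_1 = 4,  λ_2 = 2.

Step 4 — unit eigenvector for λ_1: solve (Sigma - λ_1 I)v = 0. First row:
  (3 - 4)·v_x + (-1)·v_y = 0, i.e. (-1)·v_x + (-1)·v_y = 0,
  so v ∝ (b, λ_1 - a) = (-1, 1); multiply by -1 so the first entry is positive: u = (1, -1).
  ||u|| = √((1)² + (-1)²) = √(2) ≈ 1.4142,
  v_1 = u/||u|| ≈ (0.7071, -0.7071) (||v_1|| = 1).

λ_1 = 4,  λ_2 = 2;  v_1 ≈ (0.7071, -0.7071)


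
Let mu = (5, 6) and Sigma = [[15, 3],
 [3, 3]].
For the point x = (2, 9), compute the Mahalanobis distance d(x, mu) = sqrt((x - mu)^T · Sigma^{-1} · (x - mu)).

Step 1 — centre the observation: (x - mu) = (-3, 3).

Step 2 — invert Sigma. det(Sigma) = 15·3 - (3)² = 36.
  Sigma^{-1} = (1/det) · [[d, -b], [-b, a]] = [[0.0833, -0.0833],
 [-0.0833, 0.4167]].

Step 3 — form the quadratic (x - mu)^T · Sigma^{-1} · (x - mu):
  Sigma^{-1} · (x - mu) = (-0.5, 1.5).
  (x - mu)^T · [Sigma^{-1} · (x - mu)] = (-3)·(-0.5) + (3)·(1.5) = 6.

Step 4 — take square root: d = √(6) ≈ 2.4495.

d(x, mu) = √(6) ≈ 2.4495


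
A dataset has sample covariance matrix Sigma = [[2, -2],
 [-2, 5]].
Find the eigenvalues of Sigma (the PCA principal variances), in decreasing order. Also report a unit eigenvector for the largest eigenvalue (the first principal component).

Step 1 — characteristic polynomial of 2×2 Sigma:
  det(Sigma - λI) = λ² - trace · λ + det = 0.
  trace = 2 + 5 = 7, det = 2·5 - (-2)² = 6.
Step 2 — discriminant:
  Δ = trace² - 4·det = 49 - 24 = 25.
Step 3 — eigenvalues:
  λ = (trace ± √Δ)/2 = (7 ± 5)/2,
  λ_1 = 6,  λ_2 = 1.

Step 4 — unit eigenvector for λ_1: solve (Sigma - λ_1 I)v = 0. First row:
  (2 - 6)·v_x + (-2)·v_y = 0, i.e. (-4)·v_x + (-2)·v_y = 0,
  so v ∝ (b, λ_1 - a) = (-2, 4); multiply by -1 so the first entry is positive: u = (2, -4).
  ||u|| = √((2)² + (-4)²) = √(20) ≈ 4.4721,
  v_1 = u/||u|| ≈ (0.4472, -0.8944) (||v_1|| = 1).

λ_1 = 6,  λ_2 = 1;  v_1 ≈ (0.4472, -0.8944)


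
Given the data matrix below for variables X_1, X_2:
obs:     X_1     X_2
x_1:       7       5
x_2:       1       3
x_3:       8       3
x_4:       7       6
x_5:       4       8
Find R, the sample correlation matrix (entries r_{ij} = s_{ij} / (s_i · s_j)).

Step 1 — column means:
  mean(X_1) = (7 + 1 + 8 + 7 + 4) / 5 = 27/5 = 5.4
  mean(X_2) = (5 + 3 + 3 + 6 + 8) / 5 = 25/5 = 5

Step 2 — sample variances and covariances s[i,j] = (1/(n-1)) · Σ_k (x_{k,i} - mean_i) · (x_{k,j} - mean_j), with n-1 = 4:
  s[X_1,X_1] = ((1.6)·(1.6) + (-4.4)·(-4.4) + (2.6)·(2.6) + (1.6)·(1.6) + (-1.4)·(-1.4)) / 4 = 33.2/4 = 8.3
  s[X_1,X_2] = ((1.6)·(0) + (-4.4)·(-2) + (2.6)·(-2) + (1.6)·(1) + (-1.4)·(3)) / 4 = 1/4 = 0.25
  s[X_2,X_2] = ((0)·(0) + (-2)·(-2) + (-2)·(-2) + (1)·(1) + (3)·(3)) / 4 = 18/4 = 4.5
  Sample standard deviations s_i = √(s[i,i]):
  s(X_1) = √(8.3) = 2.881
  s(X_2) = √(4.5) = 2.1213

Step 3 — r_{ij} = s_{ij} / (s_i · s_j):
  r[X_1,X_1] = 1 (diagonal).
  r[X_1,X_2] = 0.25 / (2.881 · 2.1213) = 0.25 / 6.1115 = 0.0409
  r[X_2,X_2] = 1 (diagonal).

R is symmetric with unit diagonal. Assembling:

R = [[1, 0.0409],
 [0.0409, 1]]


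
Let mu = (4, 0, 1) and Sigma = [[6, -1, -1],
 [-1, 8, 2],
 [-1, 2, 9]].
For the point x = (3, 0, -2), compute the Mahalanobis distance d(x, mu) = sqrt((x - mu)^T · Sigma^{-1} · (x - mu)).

Step 1 — centre the observation: (x - mu) = (-1, 0, -3).

Step 2 — invert Sigma (cofactor / det for 3×3, or solve directly):
  Sigma^{-1} = [[0.1722, 0.0177, 0.0152],
 [0.0177, 0.1342, -0.0278],
 [0.0152, -0.0278, 0.119]].

Step 3 — form the quadratic (x - mu)^T · Sigma^{-1} · (x - mu):
  Sigma^{-1} · (x - mu) = (-0.2177, 0.0658, -0.3722).
  (x - mu)^T · [Sigma^{-1} · (x - mu)] = (-1)·(-0.2177) + (0)·(0.0658) + (-3)·(-0.3722) = 1.3342.

Step 4 — take square root: d = √(1.3342) ≈ 1.1551.

d(x, mu) = √(1.3342) ≈ 1.1551


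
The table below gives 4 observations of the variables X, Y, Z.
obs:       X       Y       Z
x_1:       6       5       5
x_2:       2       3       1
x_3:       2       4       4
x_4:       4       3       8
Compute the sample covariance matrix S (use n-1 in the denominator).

Step 1 — column means:
  mean(X) = (6 + 2 + 2 + 4) / 4 = 14/4 = 3.5
  mean(Y) = (5 + 3 + 4 + 3) / 4 = 15/4 = 3.75
  mean(Z) = (5 + 1 + 4 + 8) / 4 = 18/4 = 4.5

Step 2 — sample covariance S[i,j] = (1/(n-1)) · Σ_k (x_{k,i} - mean_i) · (x_{k,j} - mean_j), with n-1 = 3.
  S[X,X] = ((2.5)·(2.5) + (-1.5)·(-1.5) + (-1.5)·(-1.5) + (0.5)·(0.5)) / 3 = 11/3 = 3.6667
  S[X,Y] = ((2.5)·(1.25) + (-1.5)·(-0.75) + (-1.5)·(0.25) + (0.5)·(-0.75)) / 3 = 3.5/3 = 1.1667
  S[X,Z] = ((2.5)·(0.5) + (-1.5)·(-3.5) + (-1.5)·(-0.5) + (0.5)·(3.5)) / 3 = 9/3 = 3
  S[Y,Y] = ((1.25)·(1.25) + (-0.75)·(-0.75) + (0.25)·(0.25) + (-0.75)·(-0.75)) / 3 = 2.75/3 = 0.9167
  S[Y,Z] = ((1.25)·(0.5) + (-0.75)·(-3.5) + (0.25)·(-0.5) + (-0.75)·(3.5)) / 3 = 0.5/3 = 0.1667
  S[Z,Z] = ((0.5)·(0.5) + (-3.5)·(-3.5) + (-0.5)·(-0.5) + (3.5)·(3.5)) / 3 = 25/3 = 8.3333

S is symmetric (S[j,i] = S[i,j]). Assembling:

S = [[3.6667, 1.1667, 3],
 [1.1667, 0.9167, 0.1667],
 [3, 0.1667, 8.3333]]


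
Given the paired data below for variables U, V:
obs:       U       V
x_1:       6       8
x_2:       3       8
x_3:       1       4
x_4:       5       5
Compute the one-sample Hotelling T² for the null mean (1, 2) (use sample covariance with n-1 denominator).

Step 1 — sample mean vector:
  mean(U) = (6 + 3 + 1 + 5) / 4 = 15/4 = 3.75
  mean(V) = (8 + 8 + 4 + 5) / 4 = 25/4 = 6.25
  x̄ = (3.75, 6.25),  deviation x̄ - mu_0 = (3.75, 6.25) - (1, 2) = (2.75, 4.25).

Step 2 — sample covariance matrix, S[i,j] = (1/(n-1)) · Σ_k (x_{k,i} - mean_i) · (x_{k,j} - mean_j), divisor n-1 = 3:
  S[U,U] = ((2.25)·(2.25) + (-0.75)·(-0.75) + (-2.75)·(-2.75) + (1.25)·(1.25)) / 3 = 14.75/3 = 4.9167
  S[U,V] = ((2.25)·(1.75) + (-0.75)·(1.75) + (-2.75)·(-2.25) + (1.25)·(-1.25)) / 3 = 7.25/3 = 2.4167
  S[V,V] = ((1.75)·(1.75) + (1.75)·(1.75) + (-2.25)·(-2.25) + (-1.25)·(-1.25)) / 3 = 12.75/3 = 4.25
  S = [[4.9167, 2.4167],
 [2.4167, 4.25]].

Step 3 — invert S. det(S) = 4.9167·4.25 - (2.4167)² = 15.0556.
  S^{-1} = (1/det) · [[d, -b], [-b, a]] = [[0.2823, -0.1605],
 [-0.1605, 0.3266]].

Step 4 — quadratic form (x̄ - mu_0)^T · S^{-1} · (x̄ - mu_0):
  S^{-1} · (x̄ - mu_0) = (0.0941, 0.9465),
  (x̄ - mu_0)^T · [...] = (2.75)·(0.0941) + (4.25)·(0.9465) = 4.2814.

Step 5 — scale by n: T² = 4 · 4.2814 = 17.1255.

T² ≈ 17.1255


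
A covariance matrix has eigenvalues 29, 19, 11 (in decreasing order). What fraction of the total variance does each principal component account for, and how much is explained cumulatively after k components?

Step 1 — total variance = trace(Sigma) = Σ λ_i = 29 + 19 + 11 = 59.

Step 2 — fraction explained by component i = λ_i / Σ λ:
  PC1: 29/59 = 0.4915
  PC2: 19/59 = 0.322
  PC3: 11/59 = 0.1864

Step 3 — cumulative fraction after k components = (λ_1 + ... + λ_k) / Σ λ:
  k = 1: 29/59 = 0.4915
  k = 2: (29 + 19)/59 = 48/59 = 0.8136
  k = 3: (29 + 19 + 11)/59 = 59/59 = 1

Summary (fraction, with percent):

explained: PC1 0.4915 (49.15%), PC2 0.322 (32.2%), PC3 0.1864 (18.64%);  cumulative: 0.4915, 0.8136, 1


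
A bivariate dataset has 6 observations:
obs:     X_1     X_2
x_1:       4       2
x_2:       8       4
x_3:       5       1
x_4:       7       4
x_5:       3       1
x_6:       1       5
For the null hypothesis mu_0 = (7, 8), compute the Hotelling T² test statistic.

Step 1 — sample mean vector:
  mean(X_1) = (4 + 8 + 5 + 7 + 3 + 1) / 6 = 28/6 = 4.6667
  mean(X_2) = (2 + 4 + 1 + 4 + 1 + 5) / 6 = 17/6 = 2.8333
  x̄ = (4.6667, 2.8333),  deviation x̄ - mu_0 = (4.6667, 2.8333) - (7, 8) = (-2.3333, -5.1667).

Step 2 — sample covariance matrix, S[i,j] = (1/(n-1)) · Σ_k (x_{k,i} - mean_i) · (x_{k,j} - mean_j), divisor n-1 = 5:
  S[X_1,X_1] = ((-0.6667)·(-0.6667) + (3.3333)·(3.3333) + (0.3333)·(0.3333) + (2.3333)·(2.3333) + (-1.6667)·(-1.6667) + (-3.6667)·(-3.6667)) / 5 = 33.3333/5 = 6.6667
  S[X_1,X_2] = ((-0.6667)·(-0.8333) + (3.3333)·(1.1667) + (0.3333)·(-1.8333) + (2.3333)·(1.1667) + (-1.6667)·(-1.8333) + (-3.6667)·(2.1667)) / 5 = 1.6667/5 = 0.3333
  S[X_2,X_2] = ((-0.8333)·(-0.8333) + (1.1667)·(1.1667) + (-1.8333)·(-1.8333) + (1.1667)·(1.1667) + (-1.8333)·(-1.8333) + (2.1667)·(2.1667)) / 5 = 14.8333/5 = 2.9667
  S = [[6.6667, 0.3333],
 [0.3333, 2.9667]].

Step 3 — invert S. det(S) = 6.6667·2.9667 - (0.3333)² = 19.6667.
  S^{-1} = (1/det) · [[d, -b], [-b, a]] = [[0.1508, -0.0169],
 [-0.0169, 0.339]].

Step 4 — quadratic form (x̄ - mu_0)^T · S^{-1} · (x̄ - mu_0):
  S^{-1} · (x̄ - mu_0) = (-0.2644, -1.7119),
  (x̄ - mu_0)^T · [...] = (-2.3333)·(-0.2644) + (-5.1667)·(-1.7119) = 9.4616.

Step 5 — scale by n: T² = 6 · 9.4616 = 56.7695.

T² ≈ 56.7695


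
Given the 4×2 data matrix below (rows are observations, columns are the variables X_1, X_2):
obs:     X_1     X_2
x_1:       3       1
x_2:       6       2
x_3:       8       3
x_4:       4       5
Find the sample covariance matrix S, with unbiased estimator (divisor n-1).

Step 1 — column means:
  mean(X_1) = (3 + 6 + 8 + 4) / 4 = 21/4 = 5.25
  mean(X_2) = (1 + 2 + 3 + 5) / 4 = 11/4 = 2.75

Step 2 — sample covariance S[i,j] = (1/(n-1)) · Σ_k (x_{k,i} - mean_i) · (x_{k,j} - mean_j), with n-1 = 3.
  S[X_1,X_1] = ((-2.25)·(-2.25) + (0.75)·(0.75) + (2.75)·(2.75) + (-1.25)·(-1.25)) / 3 = 14.75/3 = 4.9167
  S[X_1,X_2] = ((-2.25)·(-1.75) + (0.75)·(-0.75) + (2.75)·(0.25) + (-1.25)·(2.25)) / 3 = 1.25/3 = 0.4167
  S[X_2,X_2] = ((-1.75)·(-1.75) + (-0.75)·(-0.75) + (0.25)·(0.25) + (2.25)·(2.25)) / 3 = 8.75/3 = 2.9167

S is symmetric (S[j,i] = S[i,j]). Assembling:

S = [[4.9167, 0.4167],
 [0.4167, 2.9167]]


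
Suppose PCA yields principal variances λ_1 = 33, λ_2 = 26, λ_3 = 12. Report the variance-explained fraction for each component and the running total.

Step 1 — total variance = trace(Sigma) = Σ λ_i = 33 + 26 + 12 = 71.

Step 2 — fraction explained by component i = λ_i / Σ λ:
  PC1: 33/71 = 0.4648
  PC2: 26/71 = 0.3662
  PC3: 12/71 = 0.169

Step 3 — cumulative fraction after k components = (λ_1 + ... + λ_k) / Σ λ:
  k = 1: 33/71 = 0.4648
  k = 2: (33 + 26)/71 = 59/71 = 0.831
  k = 3: (33 + 26 + 12)/71 = 71/71 = 1

Summary (fraction, with percent):

explained: PC1 0.4648 (46.48%), PC2 0.3662 (36.62%), PC3 0.169 (16.9%);  cumulative: 0.4648, 0.831, 1


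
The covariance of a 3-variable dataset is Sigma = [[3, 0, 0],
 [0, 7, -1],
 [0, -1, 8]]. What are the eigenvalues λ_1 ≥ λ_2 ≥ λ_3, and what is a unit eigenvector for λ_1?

Step 1 — characteristic polynomial p(λ) = det(λI - Sigma) = λ³ - tr·λ² + c_1·λ - det, where tr = trace, c_1 = sum of the principal 2×2 minors, det = det(Sigma):
  tr = 3 + 7 + 8 = 18,
  c_1 = (3·7 - (0)²) + (3·8 - (0)²) + (7·8 - (-1)²) = 21 + 24 + 55 = 100,
  det = 3·(7·8 - (-1)²) - (0)·((0)·8 - (-1)·(0)) + (0)·((0)·(-1) - 7·(0)) = 3·(55) - (0)·(0) + (0)·(0) = 165.
  So p(λ) = λ³ - 18λ² + 100λ - 165.
Step 2 — look for an integer root (rational root theorem: any rational root is an integer divisor of 165). Testing λ = 3:
  p(3) = 27 - 162 + 300 - 165 = 0  ✓
  Dividing out (λ - 3): p(λ) = (λ - 3)(λ² - 15λ + 55).
Step 3 — remaining eigenvalues from the quadratic λ² - 15λ + 55 = 0:
  Δ = 15² - 4·55 = 225 - 220 = 5,  λ = (15 ± √5)/2 = (15 ± 2.2361)/2 ≈ 8.618 or 6.382.
  Sorted: λ_1 = 8.618,  λ_2 = 6.382,  λ_3 = 3  (check: sum = 18 = tr ✓).

Step 4 — unit eigenvector for λ_1 ≈ 8.618: v spans the null space of (Sigma - λ_1 I), whose rows are
  r_1 = (-5.618, 0, 0),  r_2 = (0, -1.618, -1),  r_3 = (0, -1, -0.618).
  v is orthogonal to every row, so take v ∝ r_1 × r_2 = ((0)·(-1) - (0)·(-1.618), (0)·(0) - (-5.618)·(-1), (-5.618)·(-1.618) - (0)·(0)) ≈ (0, -5.618, 9.0902).
  Rescale (multiply by -1 so the first nonzero entry is positive): u = (0, 5.618, -9.0902).
  ||u|| = √((0)² + (5.618)² + (-9.0902)²) = √(114.1935) ≈ 10.6861,  v_1 = u/||u|| ≈ (0, 0.5257, -0.8507) (||v_1|| = 1).

λ_1 = 8.618,  λ_2 = 6.382,  λ_3 = 3;  v_1 ≈ (0, 0.5257, -0.8507)


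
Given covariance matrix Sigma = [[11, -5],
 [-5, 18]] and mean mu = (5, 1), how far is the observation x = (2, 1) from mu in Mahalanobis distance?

Step 1 — centre the observation: (x - mu) = (-3, 0).

Step 2 — invert Sigma. det(Sigma) = 11·18 - (-5)² = 173.
  Sigma^{-1} = (1/det) · [[d, -b], [-b, a]] = [[0.104, 0.0289],
 [0.0289, 0.0636]].

Step 3 — form the quadratic (x - mu)^T · Sigma^{-1} · (x - mu):
  Sigma^{-1} · (x - mu) = (-0.3121, -0.0867).
  (x - mu)^T · [Sigma^{-1} · (x - mu)] = (-3)·(-0.3121) + (0)·(-0.0867) = 0.9364.

Step 4 — take square root: d = √(0.9364) ≈ 0.9677.

d(x, mu) = √(0.9364) ≈ 0.9677


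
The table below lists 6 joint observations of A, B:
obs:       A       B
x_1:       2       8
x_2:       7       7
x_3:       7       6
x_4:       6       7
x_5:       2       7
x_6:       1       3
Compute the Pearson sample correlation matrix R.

Step 1 — column means:
  mean(A) = (2 + 7 + 7 + 6 + 2 + 1) / 6 = 25/6 = 4.1667
  mean(B) = (8 + 7 + 6 + 7 + 7 + 3) / 6 = 38/6 = 6.3333

Step 2 — sample variances and covariances s[i,j] = (1/(n-1)) · Σ_k (x_{k,i} - mean_i) · (x_{k,j} - mean_j), with n-1 = 5:
  s[A,A] = ((-2.1667)·(-2.1667) + (2.8333)·(2.8333) + (2.8333)·(2.8333) + (1.8333)·(1.8333) + (-2.1667)·(-2.1667) + (-3.1667)·(-3.1667)) / 5 = 38.8333/5 = 7.7667
  s[A,B] = ((-2.1667)·(1.6667) + (2.8333)·(0.6667) + (2.8333)·(-0.3333) + (1.8333)·(0.6667) + (-2.1667)·(0.6667) + (-3.1667)·(-3.3333)) / 5 = 7.6667/5 = 1.5333
  s[B,B] = ((1.6667)·(1.6667) + (0.6667)·(0.6667) + (-0.3333)·(-0.3333) + (0.6667)·(0.6667) + (0.6667)·(0.6667) + (-3.3333)·(-3.3333)) / 5 = 15.3333/5 = 3.0667
  Sample standard deviations s_i = √(s[i,i]):
  s(A) = √(7.7667) = 2.7869
  s(B) = √(3.0667) = 1.7512

Step 3 — r_{ij} = s_{ij} / (s_i · s_j):
  r[A,A] = 1 (diagonal).
  r[A,B] = 1.5333 / (2.7869 · 1.7512) = 1.5333 / 4.8803 = 0.3142
  r[B,B] = 1 (diagonal).

R is symmetric with unit diagonal. Assembling:

R = [[1, 0.3142],
 [0.3142, 1]]


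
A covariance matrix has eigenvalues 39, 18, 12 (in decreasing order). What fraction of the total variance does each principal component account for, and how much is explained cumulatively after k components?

Step 1 — total variance = trace(Sigma) = Σ λ_i = 39 + 18 + 12 = 69.

Step 2 — fraction explained by component i = λ_i / Σ λ:
  PC1: 39/69 = 0.5652
  PC2: 18/69 = 0.2609
  PC3: 12/69 = 0.1739

Step 3 — cumulative fraction after k components = (λ_1 + ... + λ_k) / Σ λ:
  k = 1: 39/69 = 0.5652
  k = 2: (39 + 18)/69 = 57/69 = 0.8261
  k = 3: (39 + 18 + 12)/69 = 69/69 = 1

Summary (fraction, with percent):

explained: PC1 0.5652 (56.52%), PC2 0.2609 (26.09%), PC3 0.1739 (17.39%);  cumulative: 0.5652, 0.8261, 1


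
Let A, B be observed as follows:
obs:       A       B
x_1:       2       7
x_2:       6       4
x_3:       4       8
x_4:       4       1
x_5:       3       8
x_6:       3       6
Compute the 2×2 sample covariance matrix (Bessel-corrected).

Step 1 — column means:
  mean(A) = (2 + 6 + 4 + 4 + 3 + 3) / 6 = 22/6 = 3.6667
  mean(B) = (7 + 4 + 8 + 1 + 8 + 6) / 6 = 34/6 = 5.6667

Step 2 — sample covariance S[i,j] = (1/(n-1)) · Σ_k (x_{k,i} - mean_i) · (x_{k,j} - mean_j), with n-1 = 5.
  S[A,A] = ((-1.6667)·(-1.6667) + (2.3333)·(2.3333) + (0.3333)·(0.3333) + (0.3333)·(0.3333) + (-0.6667)·(-0.6667) + (-0.6667)·(-0.6667)) / 5 = 9.3333/5 = 1.8667
  S[A,B] = ((-1.6667)·(1.3333) + (2.3333)·(-1.6667) + (0.3333)·(2.3333) + (0.3333)·(-4.6667) + (-0.6667)·(2.3333) + (-0.6667)·(0.3333)) / 5 = -8.6667/5 = -1.7333
  S[B,B] = ((1.3333)·(1.3333) + (-1.6667)·(-1.6667) + (2.3333)·(2.3333) + (-4.6667)·(-4.6667) + (2.3333)·(2.3333) + (0.3333)·(0.3333)) / 5 = 37.3333/5 = 7.4667

S is symmetric (S[j,i] = S[i,j]). Assembling:

S = [[1.8667, -1.7333],
 [-1.7333, 7.4667]]


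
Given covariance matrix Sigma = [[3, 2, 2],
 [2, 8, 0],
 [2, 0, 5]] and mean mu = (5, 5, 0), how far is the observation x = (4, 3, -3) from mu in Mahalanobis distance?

Step 1 — centre the observation: (x - mu) = (-1, -2, -3).

Step 2 — invert Sigma (cofactor / det for 3×3, or solve directly):
  Sigma^{-1} = [[0.5882, -0.1471, -0.2353],
 [-0.1471, 0.1618, 0.0588],
 [-0.2353, 0.0588, 0.2941]].

Step 3 — form the quadratic (x - mu)^T · Sigma^{-1} · (x - mu):
  Sigma^{-1} · (x - mu) = (0.4118, -0.3529, -0.7647).
  (x - mu)^T · [Sigma^{-1} · (x - mu)] = (-1)·(0.4118) + (-2)·(-0.3529) + (-3)·(-0.7647) = 2.5882.

Step 4 — take square root: d = √(2.5882) ≈ 1.6088.

d(x, mu) = √(2.5882) ≈ 1.6088


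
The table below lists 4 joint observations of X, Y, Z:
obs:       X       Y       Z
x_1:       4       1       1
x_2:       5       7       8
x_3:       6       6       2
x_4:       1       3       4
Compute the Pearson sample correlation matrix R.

Step 1 — column means:
  mean(X) = (4 + 5 + 6 + 1) / 4 = 16/4 = 4
  mean(Y) = (1 + 7 + 6 + 3) / 4 = 17/4 = 4.25
  mean(Z) = (1 + 8 + 2 + 4) / 4 = 15/4 = 3.75

Step 2 — sample variances and covariances s[i,j] = (1/(n-1)) · Σ_k (x_{k,i} - mean_i) · (x_{k,j} - mean_j), with n-1 = 3:
  s[X,X] = ((0)·(0) + (1)·(1) + (2)·(2) + (-3)·(-3)) / 3 = 14/3 = 4.6667
  s[X,Y] = ((0)·(-3.25) + (1)·(2.75) + (2)·(1.75) + (-3)·(-1.25)) / 3 = 10/3 = 3.3333
  s[X,Z] = ((0)·(-2.75) + (1)·(4.25) + (2)·(-1.75) + (-3)·(0.25)) / 3 = 0/3 = 0
  s[Y,Y] = ((-3.25)·(-3.25) + (2.75)·(2.75) + (1.75)·(1.75) + (-1.25)·(-1.25)) / 3 = 22.75/3 = 7.5833
  s[Y,Z] = ((-3.25)·(-2.75) + (2.75)·(4.25) + (1.75)·(-1.75) + (-1.25)·(0.25)) / 3 = 17.25/3 = 5.75
  s[Z,Z] = ((-2.75)·(-2.75) + (4.25)·(4.25) + (-1.75)·(-1.75) + (0.25)·(0.25)) / 3 = 28.75/3 = 9.5833
  Sample standard deviations s_i = √(s[i,i]):
  s(X) = √(4.6667) = 2.1602
  s(Y) = √(7.5833) = 2.7538
  s(Z) = √(9.5833) = 3.0957

Step 3 — r_{ij} = s_{ij} / (s_i · s_j):
  r[X,X] = 1 (diagonal).
  r[X,Y] = 3.3333 / (2.1602 · 2.7538) = 3.3333 / 5.9489 = 0.5603
  r[X,Z] = 0 / (2.1602 · 3.0957) = 0 / 6.6875 = 0
  r[Y,Y] = 1 (diagonal).
  r[Y,Z] = 5.75 / (2.7538 · 3.0957) = 5.75 / 8.5249 = 0.6745
  r[Z,Z] = 1 (diagonal).

R is symmetric with unit diagonal. Assembling:

R = [[1, 0.5603, 0],
 [0.5603, 1, 0.6745],
 [0, 0.6745, 1]]


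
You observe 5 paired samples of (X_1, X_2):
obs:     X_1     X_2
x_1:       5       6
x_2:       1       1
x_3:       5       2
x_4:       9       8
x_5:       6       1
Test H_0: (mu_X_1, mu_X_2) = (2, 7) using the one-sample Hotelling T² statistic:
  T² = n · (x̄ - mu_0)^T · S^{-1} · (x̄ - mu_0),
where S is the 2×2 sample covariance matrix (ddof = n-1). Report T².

Step 1 — sample mean vector:
  mean(X_1) = (5 + 1 + 5 + 9 + 6) / 5 = 26/5 = 5.2
  mean(X_2) = (6 + 1 + 2 + 8 + 1) / 5 = 18/5 = 3.6
  x̄ = (5.2, 3.6),  deviation x̄ - mu_0 = (5.2, 3.6) - (2, 7) = (3.2, -3.4).

Step 2 — sample covariance matrix, S[i,j] = (1/(n-1)) · Σ_k (x_{k,i} - mean_i) · (x_{k,j} - mean_j), divisor n-1 = 4:
  S[X_1,X_1] = ((-0.2)·(-0.2) + (-4.2)·(-4.2) + (-0.2)·(-0.2) + (3.8)·(3.8) + (0.8)·(0.8)) / 4 = 32.8/4 = 8.2
  S[X_1,X_2] = ((-0.2)·(2.4) + (-4.2)·(-2.6) + (-0.2)·(-1.6) + (3.8)·(4.4) + (0.8)·(-2.6)) / 4 = 25.4/4 = 6.35
  S[X_2,X_2] = ((2.4)·(2.4) + (-2.6)·(-2.6) + (-1.6)·(-1.6) + (4.4)·(4.4) + (-2.6)·(-2.6)) / 4 = 41.2/4 = 10.3
  S = [[8.2, 6.35],
 [6.35, 10.3]].

Step 3 — invert S. det(S) = 8.2·10.3 - (6.35)² = 44.1375.
  S^{-1} = (1/det) · [[d, -b], [-b, a]] = [[0.2334, -0.1439],
 [-0.1439, 0.1858]].

Step 4 — quadratic form (x̄ - mu_0)^T · S^{-1} · (x̄ - mu_0):
  S^{-1} · (x̄ - mu_0) = (1.2359, -1.092),
  (x̄ - mu_0)^T · [...] = (3.2)·(1.2359) + (-3.4)·(-1.092) = 7.6679.

Step 5 — scale by n: T² = 5 · 7.6679 = 38.3393.

T² ≈ 38.3393


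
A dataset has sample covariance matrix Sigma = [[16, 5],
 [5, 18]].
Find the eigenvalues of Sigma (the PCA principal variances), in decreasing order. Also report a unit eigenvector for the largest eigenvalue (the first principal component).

Step 1 — characteristic polynomial of 2×2 Sigma:
  det(Sigma - λI) = λ² - trace · λ + det = 0.
  trace = 16 + 18 = 34, det = 16·18 - (5)² = 263.
Step 2 — discriminant:
  Δ = trace² - 4·det = 1156 - 1052 = 104.
Step 3 — eigenvalues:
  λ = (trace ± √Δ)/2 = (34 ± 10.198)/2,
  λ_1 = 22.099,  λ_2 = 11.901.

Step 4 — unit eigenvector for λ_1: solve (Sigma - λ_1 I)v = 0. First row:
  (16 - 22.099)·v_x + (5)·v_y = 0, i.e. (-6.099)·v_x + (5)·v_y = 0,
  so v ∝ (b, λ_1 - a) = (5, 6.099) = u.
  ||u|| = √((5)² + (6.099)²) = √(62.198) ≈ 7.8866,
  v_1 = u/||u|| ≈ (0.634, 0.7733) (||v_1|| = 1).

λ_1 = 22.099,  λ_2 = 11.901;  v_1 ≈ (0.634, 0.7733)


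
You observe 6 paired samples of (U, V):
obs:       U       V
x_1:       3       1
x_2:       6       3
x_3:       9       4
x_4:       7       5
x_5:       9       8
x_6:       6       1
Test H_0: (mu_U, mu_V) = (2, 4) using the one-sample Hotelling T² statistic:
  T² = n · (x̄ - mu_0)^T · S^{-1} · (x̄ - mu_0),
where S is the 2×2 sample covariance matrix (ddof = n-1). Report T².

Step 1 — sample mean vector:
  mean(U) = (3 + 6 + 9 + 7 + 9 + 6) / 6 = 40/6 = 6.6667
  mean(V) = (1 + 3 + 4 + 5 + 8 + 1) / 6 = 22/6 = 3.6667
  x̄ = (6.6667, 3.6667),  deviation x̄ - mu_0 = (6.6667, 3.6667) - (2, 4) = (4.6667, -0.3333).

Step 2 — sample covariance matrix, S[i,j] = (1/(n-1)) · Σ_k (x_{k,i} - mean_i) · (x_{k,j} - mean_j), divisor n-1 = 5:
  S[U,U] = ((-3.6667)·(-3.6667) + (-0.6667)·(-0.6667) + (2.3333)·(2.3333) + (0.3333)·(0.3333) + (2.3333)·(2.3333) + (-0.6667)·(-0.6667)) / 5 = 25.3333/5 = 5.0667
  S[U,V] = ((-3.6667)·(-2.6667) + (-0.6667)·(-0.6667) + (2.3333)·(0.3333) + (0.3333)·(1.3333) + (2.3333)·(4.3333) + (-0.6667)·(-2.6667)) / 5 = 23.3333/5 = 4.6667
  S[V,V] = ((-2.6667)·(-2.6667) + (-0.6667)·(-0.6667) + (0.3333)·(0.3333) + (1.3333)·(1.3333) + (4.3333)·(4.3333) + (-2.6667)·(-2.6667)) / 5 = 35.3333/5 = 7.0667
  S = [[5.0667, 4.6667],
 [4.6667, 7.0667]].

Step 3 — invert S. det(S) = 5.0667·7.0667 - (4.6667)² = 14.0267.
  S^{-1} = (1/det) · [[d, -b], [-b, a]] = [[0.5038, -0.3327],
 [-0.3327, 0.3612]].

Step 4 — quadratic form (x̄ - mu_0)^T · S^{-1} · (x̄ - mu_0):
  S^{-1} · (x̄ - mu_0) = (2.462, -1.673),
  (x̄ - mu_0)^T · [...] = (4.6667)·(2.462) + (-0.3333)·(-1.673) = 12.0469.

Step 5 — scale by n: T² = 6 · 12.0469 = 72.2814.

T² ≈ 72.2814


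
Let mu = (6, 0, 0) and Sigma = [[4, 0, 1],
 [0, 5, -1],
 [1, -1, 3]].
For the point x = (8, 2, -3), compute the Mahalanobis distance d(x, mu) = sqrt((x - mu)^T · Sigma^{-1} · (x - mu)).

Step 1 — centre the observation: (x - mu) = (2, 2, -3).

Step 2 — invert Sigma (cofactor / det for 3×3, or solve directly):
  Sigma^{-1} = [[0.2745, -0.0196, -0.098],
 [-0.0196, 0.2157, 0.0784],
 [-0.098, 0.0784, 0.3922]].

Step 3 — form the quadratic (x - mu)^T · Sigma^{-1} · (x - mu):
  Sigma^{-1} · (x - mu) = (0.8039, 0.1569, -1.2157).
  (x - mu)^T · [Sigma^{-1} · (x - mu)] = (2)·(0.8039) + (2)·(0.1569) + (-3)·(-1.2157) = 5.5686.

Step 4 — take square root: d = √(5.5686) ≈ 2.3598.

d(x, mu) = √(5.5686) ≈ 2.3598


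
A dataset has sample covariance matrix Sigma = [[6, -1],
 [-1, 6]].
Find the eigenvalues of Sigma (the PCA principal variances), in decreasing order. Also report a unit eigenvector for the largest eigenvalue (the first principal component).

Step 1 — characteristic polynomial of 2×2 Sigma:
  det(Sigma - λI) = λ² - trace · λ + det = 0.
  trace = 6 + 6 = 12, det = 6·6 - (-1)² = 35.
Step 2 — discriminant:
  Δ = trace² - 4·det = 144 - 140 = 4.
Step 3 — eigenvalues:
  λ = (trace ± √Δ)/2 = (12 ± 2)/2,
  λ_1 = 7,  λ_2 = 5.

Step 4 — unit eigenvector for λ_1: solve (Sigma - λ_1 I)v = 0. First row:
  (6 - 7)·v_x + (-1)·v_y = 0, i.e. (-1)·v_x + (-1)·v_y = 0,
  so v ∝ (b, λ_1 - a) = (-1, 1); multiply by -1 so the first entry is positive: u = (1, -1).
  ||u|| = √((1)² + (-1)²) = √(2) ≈ 1.4142,
  v_1 = u/||u|| ≈ (0.7071, -0.7071) (||v_1|| = 1).

λ_1 = 7,  λ_2 = 5;  v_1 ≈ (0.7071, -0.7071)


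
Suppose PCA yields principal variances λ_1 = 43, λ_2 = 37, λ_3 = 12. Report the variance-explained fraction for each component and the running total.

Step 1 — total variance = trace(Sigma) = Σ λ_i = 43 + 37 + 12 = 92.

Step 2 — fraction explained by component i = λ_i / Σ λ:
  PC1: 43/92 = 0.4674
  PC2: 37/92 = 0.4022
  PC3: 12/92 = 0.1304

Step 3 — cumulative fraction after k components = (λ_1 + ... + λ_k) / Σ λ:
  k = 1: 43/92 = 0.4674
  k = 2: (43 + 37)/92 = 80/92 = 0.8696
  k = 3: (43 + 37 + 12)/92 = 92/92 = 1

Summary (fraction, with percent):

explained: PC1 0.4674 (46.74%), PC2 0.4022 (40.22%), PC3 0.1304 (13.04%);  cumulative: 0.4674, 0.8696, 1


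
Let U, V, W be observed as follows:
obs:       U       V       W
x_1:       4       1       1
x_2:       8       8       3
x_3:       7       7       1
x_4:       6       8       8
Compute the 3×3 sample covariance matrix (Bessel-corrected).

Step 1 — column means:
  mean(U) = (4 + 8 + 7 + 6) / 4 = 25/4 = 6.25
  mean(V) = (1 + 8 + 7 + 8) / 4 = 24/4 = 6
  mean(W) = (1 + 3 + 1 + 8) / 4 = 13/4 = 3.25

Step 2 — sample covariance S[i,j] = (1/(n-1)) · Σ_k (x_{k,i} - mean_i) · (x_{k,j} - mean_j), with n-1 = 3.
  S[U,U] = ((-2.25)·(-2.25) + (1.75)·(1.75) + (0.75)·(0.75) + (-0.25)·(-0.25)) / 3 = 8.75/3 = 2.9167
  S[U,V] = ((-2.25)·(-5) + (1.75)·(2) + (0.75)·(1) + (-0.25)·(2)) / 3 = 15/3 = 5
  S[U,W] = ((-2.25)·(-2.25) + (1.75)·(-0.25) + (0.75)·(-2.25) + (-0.25)·(4.75)) / 3 = 1.75/3 = 0.5833
  S[V,V] = ((-5)·(-5) + (2)·(2) + (1)·(1) + (2)·(2)) / 3 = 34/3 = 11.3333
  S[V,W] = ((-5)·(-2.25) + (2)·(-0.25) + (1)·(-2.25) + (2)·(4.75)) / 3 = 18/3 = 6
  S[W,W] = ((-2.25)·(-2.25) + (-0.25)·(-0.25) + (-2.25)·(-2.25) + (4.75)·(4.75)) / 3 = 32.75/3 = 10.9167

S is symmetric (S[j,i] = S[i,j]). Assembling:

S = [[2.9167, 5, 0.5833],
 [5, 11.3333, 6],
 [0.5833, 6, 10.9167]]


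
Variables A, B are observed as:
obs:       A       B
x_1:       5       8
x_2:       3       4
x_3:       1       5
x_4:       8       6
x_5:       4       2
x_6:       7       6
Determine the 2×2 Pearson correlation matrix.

Step 1 — column means:
  mean(A) = (5 + 3 + 1 + 8 + 4 + 7) / 6 = 28/6 = 4.6667
  mean(B) = (8 + 4 + 5 + 6 + 2 + 6) / 6 = 31/6 = 5.1667

Step 2 — sample variances and covariances s[i,j] = (1/(n-1)) · Σ_k (x_{k,i} - mean_i) · (x_{k,j} - mean_j), with n-1 = 5:
  s[A,A] = ((0.3333)·(0.3333) + (-1.6667)·(-1.6667) + (-3.6667)·(-3.6667) + (3.3333)·(3.3333) + (-0.6667)·(-0.6667) + (2.3333)·(2.3333)) / 5 = 33.3333/5 = 6.6667
  s[A,B] = ((0.3333)·(2.8333) + (-1.6667)·(-1.1667) + (-3.6667)·(-0.1667) + (3.3333)·(0.8333) + (-0.6667)·(-3.1667) + (2.3333)·(0.8333)) / 5 = 10.3333/5 = 2.0667
  s[B,B] = ((2.8333)·(2.8333) + (-1.1667)·(-1.1667) + (-0.1667)·(-0.1667) + (0.8333)·(0.8333) + (-3.1667)·(-3.1667) + (0.8333)·(0.8333)) / 5 = 20.8333/5 = 4.1667
  Sample standard deviations s_i = √(s[i,i]):
  s(A) = √(6.6667) = 2.582
  s(B) = √(4.1667) = 2.0412

Step 3 — r_{ij} = s_{ij} / (s_i · s_j):
  r[A,A] = 1 (diagonal).
  r[A,B] = 2.0667 / (2.582 · 2.0412) = 2.0667 / 5.2705 = 0.3921
  r[B,B] = 1 (diagonal).

R is symmetric with unit diagonal. Assembling:

R = [[1, 0.3921],
 [0.3921, 1]]


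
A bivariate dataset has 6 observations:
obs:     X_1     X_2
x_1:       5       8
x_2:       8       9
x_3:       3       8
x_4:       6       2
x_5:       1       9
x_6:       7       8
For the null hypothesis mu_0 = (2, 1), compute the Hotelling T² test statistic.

Step 1 — sample mean vector:
  mean(X_1) = (5 + 8 + 3 + 6 + 1 + 7) / 6 = 30/6 = 5
  mean(X_2) = (8 + 9 + 8 + 2 + 9 + 8) / 6 = 44/6 = 7.3333
  x̄ = (5, 7.3333),  deviation x̄ - mu_0 = (5, 7.3333) - (2, 1) = (3, 6.3333).

Step 2 — sample covariance matrix, S[i,j] = (1/(n-1)) · Σ_k (x_{k,i} - mean_i) · (x_{k,j} - mean_j), divisor n-1 = 5:
  S[X_1,X_1] = ((0)·(0) + (3)·(3) + (-2)·(-2) + (1)·(1) + (-4)·(-4) + (2)·(2)) / 5 = 34/5 = 6.8
  S[X_1,X_2] = ((0)·(0.6667) + (3)·(1.6667) + (-2)·(0.6667) + (1)·(-5.3333) + (-4)·(1.6667) + (2)·(0.6667)) / 5 = -7/5 = -1.4
  S[X_2,X_2] = ((0.6667)·(0.6667) + (1.6667)·(1.6667) + (0.6667)·(0.6667) + (-5.3333)·(-5.3333) + (1.6667)·(1.6667) + (0.6667)·(0.6667)) / 5 = 35.3333/5 = 7.0667
  S = [[6.8, -1.4],
 [-1.4, 7.0667]].

Step 3 — invert S. det(S) = 6.8·7.0667 - (-1.4)² = 46.0933.
  S^{-1} = (1/det) · [[d, -b], [-b, a]] = [[0.1533, 0.0304],
 [0.0304, 0.1475]].

Step 4 — quadratic form (x̄ - mu_0)^T · S^{-1} · (x̄ - mu_0):
  S^{-1} · (x̄ - mu_0) = (0.6523, 1.0255),
  (x̄ - mu_0)^T · [...] = (3)·(0.6523) + (6.3333)·(1.0255) = 8.4515.

Step 5 — scale by n: T² = 6 · 8.4515 = 50.7087.

T² ≈ 50.7087


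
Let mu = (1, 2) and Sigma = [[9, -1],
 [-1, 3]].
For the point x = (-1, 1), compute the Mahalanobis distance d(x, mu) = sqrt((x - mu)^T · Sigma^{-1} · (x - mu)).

Step 1 — centre the observation: (x - mu) = (-2, -1).

Step 2 — invert Sigma. det(Sigma) = 9·3 - (-1)² = 26.
  Sigma^{-1} = (1/det) · [[d, -b], [-b, a]] = [[0.1154, 0.0385],
 [0.0385, 0.3462]].

Step 3 — form the quadratic (x - mu)^T · Sigma^{-1} · (x - mu):
  Sigma^{-1} · (x - mu) = (-0.2692, -0.4231).
  (x - mu)^T · [Sigma^{-1} · (x - mu)] = (-2)·(-0.2692) + (-1)·(-0.4231) = 0.9615.

Step 4 — take square root: d = √(0.9615) ≈ 0.9806.

d(x, mu) = √(0.9615) ≈ 0.9806


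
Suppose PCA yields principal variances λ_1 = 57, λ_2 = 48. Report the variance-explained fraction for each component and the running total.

Step 1 — total variance = trace(Sigma) = Σ λ_i = 57 + 48 = 105.

Step 2 — fraction explained by component i = λ_i / Σ λ:
  PC1: 57/105 = 0.5429
  PC2: 48/105 = 0.4571

Step 3 — cumulative fraction after k components = (λ_1 + ... + λ_k) / Σ λ:
  k = 1: 57/105 = 0.5429
  k = 2: (57 + 48)/105 = 105/105 = 1

Summary (fraction, with percent):

explained: PC1 0.5429 (54.29%), PC2 0.4571 (45.71%);  cumulative: 0.5429, 1


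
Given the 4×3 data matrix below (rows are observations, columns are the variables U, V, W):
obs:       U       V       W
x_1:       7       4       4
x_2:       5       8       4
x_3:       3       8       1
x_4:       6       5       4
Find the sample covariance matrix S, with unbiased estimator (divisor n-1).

Step 1 — column means:
  mean(U) = (7 + 5 + 3 + 6) / 4 = 21/4 = 5.25
  mean(V) = (4 + 8 + 8 + 5) / 4 = 25/4 = 6.25
  mean(W) = (4 + 4 + 1 + 4) / 4 = 13/4 = 3.25

Step 2 — sample covariance S[i,j] = (1/(n-1)) · Σ_k (x_{k,i} - mean_i) · (x_{k,j} - mean_j), with n-1 = 3.
  S[U,U] = ((1.75)·(1.75) + (-0.25)·(-0.25) + (-2.25)·(-2.25) + (0.75)·(0.75)) / 3 = 8.75/3 = 2.9167
  S[U,V] = ((1.75)·(-2.25) + (-0.25)·(1.75) + (-2.25)·(1.75) + (0.75)·(-1.25)) / 3 = -9.25/3 = -3.0833
  S[U,W] = ((1.75)·(0.75) + (-0.25)·(0.75) + (-2.25)·(-2.25) + (0.75)·(0.75)) / 3 = 6.75/3 = 2.25
  S[V,V] = ((-2.25)·(-2.25) + (1.75)·(1.75) + (1.75)·(1.75) + (-1.25)·(-1.25)) / 3 = 12.75/3 = 4.25
  S[V,W] = ((-2.25)·(0.75) + (1.75)·(0.75) + (1.75)·(-2.25) + (-1.25)·(0.75)) / 3 = -5.25/3 = -1.75
  S[W,W] = ((0.75)·(0.75) + (0.75)·(0.75) + (-2.25)·(-2.25) + (0.75)·(0.75)) / 3 = 6.75/3 = 2.25

S is symmetric (S[j,i] = S[i,j]). Assembling:

S = [[2.9167, -3.0833, 2.25],
 [-3.0833, 4.25, -1.75],
 [2.25, -1.75, 2.25]]


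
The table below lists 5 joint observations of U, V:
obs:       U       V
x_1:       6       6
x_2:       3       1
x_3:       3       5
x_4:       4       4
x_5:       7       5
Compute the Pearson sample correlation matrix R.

Step 1 — column means:
  mean(U) = (6 + 3 + 3 + 4 + 7) / 5 = 23/5 = 4.6
  mean(V) = (6 + 1 + 5 + 4 + 5) / 5 = 21/5 = 4.2

Step 2 — sample variances and covariances s[i,j] = (1/(n-1)) · Σ_k (x_{k,i} - mean_i) · (x_{k,j} - mean_j), with n-1 = 4:
  s[U,U] = ((1.4)·(1.4) + (-1.6)·(-1.6) + (-1.6)·(-1.6) + (-0.6)·(-0.6) + (2.4)·(2.4)) / 4 = 13.2/4 = 3.3
  s[U,V] = ((1.4)·(1.8) + (-1.6)·(-3.2) + (-1.6)·(0.8) + (-0.6)·(-0.2) + (2.4)·(0.8)) / 4 = 8.4/4 = 2.1
  s[V,V] = ((1.8)·(1.8) + (-3.2)·(-3.2) + (0.8)·(0.8) + (-0.2)·(-0.2) + (0.8)·(0.8)) / 4 = 14.8/4 = 3.7
  Sample standard deviations s_i = √(s[i,i]):
  s(U) = √(3.3) = 1.8166
  s(V) = √(3.7) = 1.9235

Step 3 — r_{ij} = s_{ij} / (s_i · s_j):
  r[U,U] = 1 (diagonal).
  r[U,V] = 2.1 / (1.8166 · 1.9235) = 2.1 / 3.4943 = 0.601
  r[V,V] = 1 (diagonal).

R is symmetric with unit diagonal. Assembling:

R = [[1, 0.601],
 [0.601, 1]]


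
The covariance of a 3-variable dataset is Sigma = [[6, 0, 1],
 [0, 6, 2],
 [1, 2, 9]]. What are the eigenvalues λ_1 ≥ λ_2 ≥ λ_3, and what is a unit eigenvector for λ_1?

Step 1 — characteristic polynomial p(λ) = det(λI - Sigma) = λ³ - tr·λ² + c_1·λ - det, where tr = trace, c_1 = sum of the principal 2×2 minors, det = det(Sigma):
  tr = 6 + 6 + 9 = 21,
  c_1 = (6·6 - (0)²) + (6·9 - (1)²) + (6·9 - (2)²) = 36 + 53 + 50 = 139,
  det = 6·(6·9 - (2)²) - (0)·((0)·9 - (2)·(1)) + (1)·((0)·(2) - 6·(1)) = 6·(50) - (0)·(-2) + (1)·(-6) = 294.
  So p(λ) = λ³ - 21λ² + 139λ - 294.
Step 2 — look for an integer root (rational root theorem: any rational root is an integer divisor of 294). Testing λ = 6:
  p(6) = 216 - 756 + 834 - 294 = 0  ✓
  Dividing out (λ - 6): p(λ) = (λ - 6)(λ² - 15λ + 49).
Step 3 — remaining eigenvalues from the quadratic λ² - 15λ + 49 = 0:
  Δ = 15² - 4·49 = 225 - 196 = 29,  λ = (15 ± √29)/2 = (15 ± 5.3852)/2 ≈ 10.1926 or 4.8074.
  Sorted: λ_1 = 10.1926,  λ_2 = 6,  λ_3 = 4.8074  (check: sum = 21 = tr ✓).

Step 4 — unit eigenvector for λ_1 ≈ 10.1926: v spans the null space of (Sigma - λ_1 I), whose rows are
  r_1 = (-4.1926, 0, 1),  r_2 = (0, -4.1926, 2),  r_3 = (1, 2, -1.1926).
  v is orthogonal to every row, so take v ∝ r_1 × r_2 = ((0)·(2) - (1)·(-4.1926), (1)·(0) - (-4.1926)·(2), (-4.1926)·(-4.1926) - (0)·(0)) ≈ (4.1926, 8.3852, 17.5777).
  Let u = (4.1926, 8.3852, 17.5777).
  ||u|| = √((4.1926)² + (8.3852)² + (17.5777)²) = √(396.8659) ≈ 19.9215,  v_1 = u/||u|| ≈ (0.2105, 0.4209, 0.8824) (||v_1|| = 1).

λ_1 = 10.1926,  λ_2 = 6,  λ_3 = 4.8074;  v_1 ≈ (0.2105, 0.4209, 0.8824)


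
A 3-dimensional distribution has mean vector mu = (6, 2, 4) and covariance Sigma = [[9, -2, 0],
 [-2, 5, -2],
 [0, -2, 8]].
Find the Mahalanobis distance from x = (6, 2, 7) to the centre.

Step 1 — centre the observation: (x - mu) = (0, 0, 3).

Step 2 — invert Sigma (cofactor / det for 3×3, or solve directly):
  Sigma^{-1} = [[0.1233, 0.0548, 0.0137],
 [0.0548, 0.2466, 0.0616],
 [0.0137, 0.0616, 0.1404]].

Step 3 — form the quadratic (x - mu)^T · Sigma^{-1} · (x - mu):
  Sigma^{-1} · (x - mu) = (0.0411, 0.1849, 0.4212).
  (x - mu)^T · [Sigma^{-1} · (x - mu)] = (0)·(0.0411) + (0)·(0.1849) + (3)·(0.4212) = 1.2637.

Step 4 — take square root: d = √(1.2637) ≈ 1.1241.

d(x, mu) = √(1.2637) ≈ 1.1241


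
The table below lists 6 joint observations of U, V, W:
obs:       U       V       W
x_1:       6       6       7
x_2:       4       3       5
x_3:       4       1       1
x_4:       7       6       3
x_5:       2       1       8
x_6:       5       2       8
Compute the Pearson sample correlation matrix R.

Step 1 — column means:
  mean(U) = (6 + 4 + 4 + 7 + 2 + 5) / 6 = 28/6 = 4.6667
  mean(V) = (6 + 3 + 1 + 6 + 1 + 2) / 6 = 19/6 = 3.1667
  mean(W) = (7 + 5 + 1 + 3 + 8 + 8) / 6 = 32/6 = 5.3333

Step 2 — sample variances and covariances s[i,j] = (1/(n-1)) · Σ_k (x_{k,i} - mean_i) · (x_{k,j} - mean_j), with n-1 = 5:
  s[U,U] = ((1.3333)·(1.3333) + (-0.6667)·(-0.6667) + (-0.6667)·(-0.6667) + (2.3333)·(2.3333) + (-2.6667)·(-2.6667) + (0.3333)·(0.3333)) / 5 = 15.3333/5 = 3.0667
  s[U,V] = ((1.3333)·(2.8333) + (-0.6667)·(-0.1667) + (-0.6667)·(-2.1667) + (2.3333)·(2.8333) + (-2.6667)·(-2.1667) + (0.3333)·(-1.1667)) / 5 = 17.3333/5 = 3.4667
  s[U,W] = ((1.3333)·(1.6667) + (-0.6667)·(-0.3333) + (-0.6667)·(-4.3333) + (2.3333)·(-2.3333) + (-2.6667)·(2.6667) + (0.3333)·(2.6667)) / 5 = -6.3333/5 = -1.2667
  s[V,V] = ((2.8333)·(2.8333) + (-0.1667)·(-0.1667) + (-2.1667)·(-2.1667) + (2.8333)·(2.8333) + (-2.1667)·(-2.1667) + (-1.1667)·(-1.1667)) / 5 = 26.8333/5 = 5.3667
  s[V,W] = ((2.8333)·(1.6667) + (-0.1667)·(-0.3333) + (-2.1667)·(-4.3333) + (2.8333)·(-2.3333) + (-2.1667)·(2.6667) + (-1.1667)·(2.6667)) / 5 = -1.3333/5 = -0.2667
  s[W,W] = ((1.6667)·(1.6667) + (-0.3333)·(-0.3333) + (-4.3333)·(-4.3333) + (-2.3333)·(-2.3333) + (2.6667)·(2.6667) + (2.6667)·(2.6667)) / 5 = 41.3333/5 = 8.2667
  Sample standard deviations s_i = √(s[i,i]):
  s(U) = √(3.0667) = 1.7512
  s(V) = √(5.3667) = 2.3166
  s(W) = √(8.2667) = 2.8752

Step 3 — r_{ij} = s_{ij} / (s_i · s_j):
  r[U,U] = 1 (diagonal).
  r[U,V] = 3.4667 / (1.7512 · 2.3166) = 3.4667 / 4.0568 = 0.8545
  r[U,W] = -1.2667 / (1.7512 · 2.8752) = -1.2667 / 5.035 = -0.2516
  r[V,V] = 1 (diagonal).
  r[V,W] = -0.2667 / (2.3166 · 2.8752) = -0.2667 / 6.6607 = -0.04
  r[W,W] = 1 (diagonal).

R is symmetric with unit diagonal. Assembling:

R = [[1, 0.8545, -0.2516],
 [0.8545, 1, -0.04],
 [-0.2516, -0.04, 1]]
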